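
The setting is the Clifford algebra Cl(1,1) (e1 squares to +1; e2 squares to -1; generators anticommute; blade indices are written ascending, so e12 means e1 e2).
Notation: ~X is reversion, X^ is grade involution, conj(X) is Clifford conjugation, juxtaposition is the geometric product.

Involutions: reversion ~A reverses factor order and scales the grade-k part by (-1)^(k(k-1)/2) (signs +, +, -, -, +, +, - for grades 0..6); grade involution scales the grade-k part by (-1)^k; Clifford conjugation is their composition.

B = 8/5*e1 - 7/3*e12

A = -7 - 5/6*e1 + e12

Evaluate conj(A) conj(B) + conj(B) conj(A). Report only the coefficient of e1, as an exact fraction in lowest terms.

first term: -11/3 + 56/5*e1 + 31/90*e2 - 49/3*e12
second term: -11/3 + 56/5*e1 - 31/90*e2 - 49/3*e12
Answer: 112/5


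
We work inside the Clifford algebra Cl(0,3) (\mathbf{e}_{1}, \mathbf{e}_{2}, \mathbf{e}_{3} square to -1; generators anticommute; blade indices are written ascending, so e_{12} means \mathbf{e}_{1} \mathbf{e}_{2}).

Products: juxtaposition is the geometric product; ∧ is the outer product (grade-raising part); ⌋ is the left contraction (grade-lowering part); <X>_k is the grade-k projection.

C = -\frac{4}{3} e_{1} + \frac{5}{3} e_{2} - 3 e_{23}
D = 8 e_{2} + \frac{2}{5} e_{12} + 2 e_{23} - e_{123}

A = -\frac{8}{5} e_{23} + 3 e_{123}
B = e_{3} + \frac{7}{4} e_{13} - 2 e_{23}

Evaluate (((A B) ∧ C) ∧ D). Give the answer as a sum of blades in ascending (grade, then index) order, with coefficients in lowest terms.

step 1: -\frac{16}{5} + 6 e_{1} + \frac{137}{20} e_{2} - \frac{1}{5} e_{12}
step 2: \frac{64}{15} e_{1} - \frac{16}{3} e_{2} + \frac{287}{15} e_{12} + \frac{48}{5} e_{23} - 18 e_{123}
step 3: \frac{512}{15} e_{12} + \frac{128}{15} e_{123}
Answer: \frac{512}{15} e_{12} + \frac{128}{15} e_{123}


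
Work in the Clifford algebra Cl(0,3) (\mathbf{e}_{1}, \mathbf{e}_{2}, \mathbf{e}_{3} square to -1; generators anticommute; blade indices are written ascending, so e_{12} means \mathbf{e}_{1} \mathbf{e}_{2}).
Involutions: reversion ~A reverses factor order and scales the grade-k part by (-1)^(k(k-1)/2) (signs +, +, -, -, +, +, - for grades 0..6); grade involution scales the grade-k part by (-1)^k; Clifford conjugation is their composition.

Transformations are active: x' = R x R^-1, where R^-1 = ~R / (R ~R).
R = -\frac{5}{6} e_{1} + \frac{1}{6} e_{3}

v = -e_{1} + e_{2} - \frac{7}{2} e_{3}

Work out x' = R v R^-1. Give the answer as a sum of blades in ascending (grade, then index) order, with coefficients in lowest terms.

~R = -\frac{5}{6} e_{1} + \frac{1}{6} e_{3}, and R ~R = -\frac{13}{18}, so R^-1 = ~R / (-\frac{13}{18}).
R v = -\frac{1}{4} - \frac{5}{6} e_{12} + \frac{37}{12} e_{13} - \frac{1}{6} e_{23}
Answer: \frac{11}{26} e_{1} - e_{2} + \frac{47}{13} e_{3}


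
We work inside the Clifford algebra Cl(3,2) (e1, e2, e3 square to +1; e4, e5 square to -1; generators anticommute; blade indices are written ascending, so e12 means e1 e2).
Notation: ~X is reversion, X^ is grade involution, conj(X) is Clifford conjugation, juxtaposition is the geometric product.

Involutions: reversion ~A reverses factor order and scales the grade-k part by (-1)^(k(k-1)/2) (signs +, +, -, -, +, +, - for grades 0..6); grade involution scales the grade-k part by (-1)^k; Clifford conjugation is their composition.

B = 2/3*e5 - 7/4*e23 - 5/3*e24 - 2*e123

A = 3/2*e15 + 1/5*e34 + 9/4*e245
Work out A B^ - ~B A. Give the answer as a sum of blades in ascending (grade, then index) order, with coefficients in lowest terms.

first term: e1 - 15/4*e5 + 1/3*e23 + 37/20*e24 - 2/5*e124 - 3*e235 - 977/240*e345 - 21/8*e1235 - 5/2*e1245 - 9/2*e1345
second term: e1 + 15/4*e5 + 1/3*e23 - 23/20*e24 + 2/5*e124 + 3*e235 - 913/240*e345 + 21/8*e1235 + 5/2*e1245 - 9/2*e1345
Answer: -15/2*e5 + 3*e24 - 4/5*e124 - 6*e235 - 4/15*e345 - 21/4*e1235 - 5*e1245


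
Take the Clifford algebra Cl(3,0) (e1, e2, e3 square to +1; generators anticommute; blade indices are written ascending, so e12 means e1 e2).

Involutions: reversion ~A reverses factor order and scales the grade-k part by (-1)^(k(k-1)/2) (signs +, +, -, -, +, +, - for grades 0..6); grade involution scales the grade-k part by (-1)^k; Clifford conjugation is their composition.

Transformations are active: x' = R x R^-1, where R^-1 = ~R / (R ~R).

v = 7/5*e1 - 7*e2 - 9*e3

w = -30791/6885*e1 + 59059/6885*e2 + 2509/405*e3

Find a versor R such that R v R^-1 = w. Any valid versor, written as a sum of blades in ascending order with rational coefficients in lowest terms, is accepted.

A norm check does it: q(v) = q(w) = 3299/25, hence R = v + w = -21152/6885*e1 + 10864/6885*e2 - 1136/405*e3 realises the map — parallel part kept, (v - w)/2 negated, v carried to w.
Answer: -21152/6885*e1 + 10864/6885*e2 - 1136/405*e3


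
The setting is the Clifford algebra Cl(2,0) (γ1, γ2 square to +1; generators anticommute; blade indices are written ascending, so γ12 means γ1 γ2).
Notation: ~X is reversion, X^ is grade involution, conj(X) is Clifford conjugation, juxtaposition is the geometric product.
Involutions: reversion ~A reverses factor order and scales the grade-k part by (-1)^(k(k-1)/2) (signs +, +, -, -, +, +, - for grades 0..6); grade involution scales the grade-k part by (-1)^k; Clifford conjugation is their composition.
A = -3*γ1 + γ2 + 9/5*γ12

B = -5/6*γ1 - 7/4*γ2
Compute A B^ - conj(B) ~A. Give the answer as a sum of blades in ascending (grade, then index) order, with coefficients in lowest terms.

first term: -3/4 + 63/20*γ1 - 3/2*γ2 - 73/12*γ12
second term: -3/4 + 63/20*γ1 - 3/2*γ2 + 73/12*γ12
Answer: -73/6*γ12


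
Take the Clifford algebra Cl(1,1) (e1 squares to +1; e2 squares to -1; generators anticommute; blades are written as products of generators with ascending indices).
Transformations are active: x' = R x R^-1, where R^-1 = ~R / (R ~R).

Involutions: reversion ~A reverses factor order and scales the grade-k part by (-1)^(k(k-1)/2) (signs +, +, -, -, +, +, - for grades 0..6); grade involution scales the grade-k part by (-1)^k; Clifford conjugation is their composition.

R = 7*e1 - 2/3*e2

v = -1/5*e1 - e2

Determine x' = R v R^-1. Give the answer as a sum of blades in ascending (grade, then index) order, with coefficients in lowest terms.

~R = 7*e1 - 2/3*e2, and R ~R = 437/9, so R^-1 = ~R / (437/9).
R v = -31/15 - 107/15*e1 e2
Answer: -173/437*e1 + 2309/2185*e2


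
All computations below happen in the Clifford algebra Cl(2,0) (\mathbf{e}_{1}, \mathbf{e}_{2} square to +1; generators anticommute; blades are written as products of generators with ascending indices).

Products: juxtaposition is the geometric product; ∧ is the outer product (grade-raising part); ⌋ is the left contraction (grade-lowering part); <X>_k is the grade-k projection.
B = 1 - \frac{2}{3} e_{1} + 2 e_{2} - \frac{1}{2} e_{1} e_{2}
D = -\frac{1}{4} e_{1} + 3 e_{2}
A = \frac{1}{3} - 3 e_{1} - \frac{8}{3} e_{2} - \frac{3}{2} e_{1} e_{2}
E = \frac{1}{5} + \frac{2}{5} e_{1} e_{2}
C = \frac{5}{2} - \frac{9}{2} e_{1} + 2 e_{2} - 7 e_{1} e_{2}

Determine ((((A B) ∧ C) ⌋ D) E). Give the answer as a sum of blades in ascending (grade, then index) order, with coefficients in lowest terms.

step 1: -\frac{15}{4} - \frac{68}{9} e_{1} - \frac{3}{2} e_{2} - \frac{85}{9} e_{1} e_{2}
step 2: -\frac{75}{8} - \frac{145}{72} e_{1} - \frac{45}{4} e_{2} - \frac{173}{9} e_{1} e_{2}
step 3: -\frac{9575}{288} + \frac{75}{32} e_{1} - \frac{225}{8} e_{2}
step 4: -\frac{1915}{288} + \frac{375}{32} e_{1} - \frac{75}{16} e_{2} - \frac{1915}{144} e_{1} e_{2}
Answer: -\frac{1915}{288} + \frac{375}{32} e_{1} - \frac{75}{16} e_{2} - \frac{1915}{144} e_{1} e_{2}


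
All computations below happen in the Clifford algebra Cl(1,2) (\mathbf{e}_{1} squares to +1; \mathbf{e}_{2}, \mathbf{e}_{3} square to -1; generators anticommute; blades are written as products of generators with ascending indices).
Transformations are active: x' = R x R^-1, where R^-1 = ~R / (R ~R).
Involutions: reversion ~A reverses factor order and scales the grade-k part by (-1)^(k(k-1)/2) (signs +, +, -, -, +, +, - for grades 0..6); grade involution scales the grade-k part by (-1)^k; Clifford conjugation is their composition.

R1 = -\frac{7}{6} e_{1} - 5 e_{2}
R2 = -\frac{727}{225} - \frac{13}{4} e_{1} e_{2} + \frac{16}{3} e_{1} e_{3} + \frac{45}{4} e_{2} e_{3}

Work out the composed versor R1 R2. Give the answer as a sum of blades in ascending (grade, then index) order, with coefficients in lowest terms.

Distribute over the terms of R1 (each basis-blade product reordered to ascending indices, repeated generators contracted through their squares):
(-\frac{7}{6} e_{1}) R2 = \frac{5089}{1350} e_{1} + \frac{91}{24} e_{2} - \frac{56}{9} e_{3} - \frac{105}{8} e_{1} e_{2} e_{3}
(-5 e_{2}) R2 = \frac{65}{4} e_{1} + \frac{727}{45} e_{2} + \frac{225}{4} e_{3} + \frac{80}{3} e_{1} e_{2} e_{3}
Summing the partial products and collecting blades:
Answer: \frac{54053}{2700} e_{1} + \frac{7181}{360} e_{2} + \frac{1801}{36} e_{3} + \frac{325}{24} e_{1} e_{2} e_{3}


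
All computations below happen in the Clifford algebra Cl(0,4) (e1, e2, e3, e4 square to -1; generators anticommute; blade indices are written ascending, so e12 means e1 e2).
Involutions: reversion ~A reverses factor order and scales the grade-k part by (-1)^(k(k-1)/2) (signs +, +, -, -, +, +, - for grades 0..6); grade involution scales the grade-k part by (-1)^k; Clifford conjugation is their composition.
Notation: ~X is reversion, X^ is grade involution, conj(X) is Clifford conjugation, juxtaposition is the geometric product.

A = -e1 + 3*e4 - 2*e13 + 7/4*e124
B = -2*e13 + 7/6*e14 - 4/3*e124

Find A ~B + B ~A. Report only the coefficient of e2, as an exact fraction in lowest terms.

first term: 19/3 - 7/2*e1 - 49/24*e2 + 2*e3 - 7/6*e4 - 4*e12 + 4/3*e24 + 7/3*e34 + 6*e134 + 37/6*e234
second term: 19/3 - 7/2*e1 - 49/24*e2 + 2*e3 - 7/6*e4 + 4*e12 - 4/3*e24 - 7/3*e34 - 6*e134 - 37/6*e234
Answer: -49/12


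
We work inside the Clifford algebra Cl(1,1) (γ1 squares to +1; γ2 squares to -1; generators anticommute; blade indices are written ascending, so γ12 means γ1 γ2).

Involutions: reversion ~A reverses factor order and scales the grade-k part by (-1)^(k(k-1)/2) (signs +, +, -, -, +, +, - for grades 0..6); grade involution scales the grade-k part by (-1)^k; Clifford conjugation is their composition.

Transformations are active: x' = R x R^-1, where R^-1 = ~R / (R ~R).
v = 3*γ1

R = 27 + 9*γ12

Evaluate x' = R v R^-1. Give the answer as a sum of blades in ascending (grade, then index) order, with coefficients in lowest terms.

~R = 27 - 9*γ12, and R ~R = 648, so R^-1 = ~R / (648).
R v = 81*γ1 - 27*γ2
Answer: 15/4*γ1 - 9/4*γ2


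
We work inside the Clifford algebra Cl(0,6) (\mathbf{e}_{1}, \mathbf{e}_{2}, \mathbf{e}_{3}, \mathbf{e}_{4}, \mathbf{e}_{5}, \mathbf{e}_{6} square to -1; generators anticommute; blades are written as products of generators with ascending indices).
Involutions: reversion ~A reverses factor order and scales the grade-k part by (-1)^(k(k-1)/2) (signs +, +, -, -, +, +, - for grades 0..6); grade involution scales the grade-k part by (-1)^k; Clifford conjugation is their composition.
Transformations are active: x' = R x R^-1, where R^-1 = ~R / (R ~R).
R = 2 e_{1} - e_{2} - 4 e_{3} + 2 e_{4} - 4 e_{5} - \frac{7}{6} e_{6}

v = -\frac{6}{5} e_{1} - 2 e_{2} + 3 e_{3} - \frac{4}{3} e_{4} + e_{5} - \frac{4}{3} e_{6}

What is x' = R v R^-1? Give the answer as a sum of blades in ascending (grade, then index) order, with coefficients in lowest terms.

~R = 2 e_{1} - e_{2} - 4 e_{3} + 2 e_{4} - 4 e_{5} - \frac{7}{6} e_{6}, and R ~R = -\frac{1525}{36}, so R^-1 = ~R / (-\frac{1525}{36}).
R v = \frac{788}{45} - \frac{26}{5} e_{1} e_{2} + \frac{6}{5} e_{1} e_{3} - \frac{4}{15} e_{1} e_{4} - \frac{14}{5} e_{1} e_{5} - \frac{61}{15} e_{1} e_{6} - 11 e_{2} e_{3} + \frac{16}{3} e_{2} e_{4} - 9 e_{2} e_{5} - e_{2} e_{6} - \frac{2}{3} e_{3} e_{4} + 8 e_{3} e_{5} + \frac{53}{6} e_{3} e_{6} - \frac{10}{3} e_{4} e_{5} - \frac{38}{9} e_{4} e_{6} + \frac{13}{2} e_{5} e_{6}
Answer: -\frac{3458}{7625} e_{1} + \frac{21554}{7625} e_{2} + \frac{2341}{7625} e_{3} - \frac{7324}{22875} e_{4} + \frac{17591}{7625} e_{5} + \frac{52564}{22875} e_{6}


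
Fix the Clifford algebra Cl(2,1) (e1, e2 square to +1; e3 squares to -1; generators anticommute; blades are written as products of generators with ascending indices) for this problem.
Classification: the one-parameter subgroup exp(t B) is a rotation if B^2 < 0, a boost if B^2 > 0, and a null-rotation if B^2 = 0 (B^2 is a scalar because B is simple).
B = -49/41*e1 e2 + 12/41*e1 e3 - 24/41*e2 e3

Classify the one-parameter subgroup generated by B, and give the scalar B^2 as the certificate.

B^2 term by term: the squares give (-49/41)^2*(e1 e2)^2 + (12/41)^2*(e1 e3)^2 + (-24/41)^2*(e2 e3)^2 = 2401/1681*(-1) + 144/1681*(+1) + 576/1681*(+1) = -1 (each basis 2-blade squares to minus the product of its generators' squares); cross terms between blades sharing an index anticommute and cancel. So B^2 = -1.
Answer: rotation, certificate B^2 = -1. B^2 = -1 is basis-independent, so its sign is the whole story.


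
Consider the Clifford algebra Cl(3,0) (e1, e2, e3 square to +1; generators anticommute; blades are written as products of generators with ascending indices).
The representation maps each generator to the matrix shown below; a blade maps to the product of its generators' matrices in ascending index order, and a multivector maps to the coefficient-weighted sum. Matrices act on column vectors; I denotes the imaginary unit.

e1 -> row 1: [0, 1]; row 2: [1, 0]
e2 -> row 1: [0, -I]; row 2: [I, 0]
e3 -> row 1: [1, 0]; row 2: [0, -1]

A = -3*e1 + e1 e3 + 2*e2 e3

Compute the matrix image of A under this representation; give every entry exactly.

Bivector images (products of the table entries): rho(e1 e3) = rho(e1)rho(e3) = row 1: [0, -1]; row 2: [1, 0]; rho(e2 e3) = rho(e2)rho(e3) = row 1: [0, I]; row 2: [I, 0].
M = (-3)*rho(e1) + (1)*rho(e1 e3) + (2)*rho(e2 e3), summed entrywise:
Answer: row 1: [0, -4 + 2*I]; row 2: [-2 + 2*I, 0]


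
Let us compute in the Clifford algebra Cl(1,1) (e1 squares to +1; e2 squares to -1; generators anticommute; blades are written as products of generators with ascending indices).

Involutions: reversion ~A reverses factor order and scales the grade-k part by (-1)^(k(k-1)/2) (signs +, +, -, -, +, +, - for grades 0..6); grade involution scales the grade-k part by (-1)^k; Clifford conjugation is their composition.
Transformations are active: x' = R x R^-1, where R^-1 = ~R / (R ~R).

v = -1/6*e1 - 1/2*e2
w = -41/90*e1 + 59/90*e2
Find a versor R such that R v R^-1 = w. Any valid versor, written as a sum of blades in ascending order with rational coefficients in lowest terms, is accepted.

Here q(v) = q(w) = -2/9; the classical choice R = v + w = -28/45*e1 + 7/45*e2 then realises v -> w under the sandwich.
Answer: -28/45*e1 + 7/45*e2


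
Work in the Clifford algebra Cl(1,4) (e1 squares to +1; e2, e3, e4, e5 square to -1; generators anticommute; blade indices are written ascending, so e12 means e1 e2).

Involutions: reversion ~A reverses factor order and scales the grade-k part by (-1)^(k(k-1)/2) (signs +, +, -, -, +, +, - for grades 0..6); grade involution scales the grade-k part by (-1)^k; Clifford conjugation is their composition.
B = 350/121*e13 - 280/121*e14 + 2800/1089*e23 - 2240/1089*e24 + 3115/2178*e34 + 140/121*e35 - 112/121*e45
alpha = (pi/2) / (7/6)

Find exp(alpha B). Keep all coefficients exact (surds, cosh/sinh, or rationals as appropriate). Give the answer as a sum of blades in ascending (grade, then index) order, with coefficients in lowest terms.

B^2 term by term: the squares give (350/121)^2*(e13)^2 + (-280/121)^2*(e14)^2 + (2800/1089)^2*(e23)^2 + (-2240/1089)^2*(e24)^2 + (3115/2178)^2*(e34)^2 + (140/121)^2*(e35)^2 + (-112/121)^2*(e45)^2 = 122500/14641*(+1) + 78400/14641*(+1) + 7840000/1185921*(-1) + 5017600/1185921*(-1) + 9703225/4743684*(-1) + 19600/14641*(-1) + 12544/14641*(-1) = -49/36 (each basis 2-blade squares to minus the product of its generators' squares); cross terms between blades sharing an index anticommute and cancel; the commuting (index-disjoint) pairs give grade-4 terms 2*c*c'*(blade product), which cancel blade by blade — e1234: 1568000/131769 - 1568000/131769 = 0; e1345: -78400/14641 + 78400/14641 = 0; e2345: -627200/131769 + 627200/131769 = 0 — confirming B is simple. So B^2 = -49/36.
B^2 = -49/36 — B^2 < 0, so the exponential closes trigonometrically: l = 7/6, alpha*l = pi/2, so exp(alpha B) = cos(pi/2) + (sin(pi/2)/(7/6))*B = 0 + (6/7)*B.
Answer: 300/121*e13 - 240/121*e14 + 800/363*e23 - 640/363*e24 + 445/363*e34 + 120/121*e35 - 96/121*e45


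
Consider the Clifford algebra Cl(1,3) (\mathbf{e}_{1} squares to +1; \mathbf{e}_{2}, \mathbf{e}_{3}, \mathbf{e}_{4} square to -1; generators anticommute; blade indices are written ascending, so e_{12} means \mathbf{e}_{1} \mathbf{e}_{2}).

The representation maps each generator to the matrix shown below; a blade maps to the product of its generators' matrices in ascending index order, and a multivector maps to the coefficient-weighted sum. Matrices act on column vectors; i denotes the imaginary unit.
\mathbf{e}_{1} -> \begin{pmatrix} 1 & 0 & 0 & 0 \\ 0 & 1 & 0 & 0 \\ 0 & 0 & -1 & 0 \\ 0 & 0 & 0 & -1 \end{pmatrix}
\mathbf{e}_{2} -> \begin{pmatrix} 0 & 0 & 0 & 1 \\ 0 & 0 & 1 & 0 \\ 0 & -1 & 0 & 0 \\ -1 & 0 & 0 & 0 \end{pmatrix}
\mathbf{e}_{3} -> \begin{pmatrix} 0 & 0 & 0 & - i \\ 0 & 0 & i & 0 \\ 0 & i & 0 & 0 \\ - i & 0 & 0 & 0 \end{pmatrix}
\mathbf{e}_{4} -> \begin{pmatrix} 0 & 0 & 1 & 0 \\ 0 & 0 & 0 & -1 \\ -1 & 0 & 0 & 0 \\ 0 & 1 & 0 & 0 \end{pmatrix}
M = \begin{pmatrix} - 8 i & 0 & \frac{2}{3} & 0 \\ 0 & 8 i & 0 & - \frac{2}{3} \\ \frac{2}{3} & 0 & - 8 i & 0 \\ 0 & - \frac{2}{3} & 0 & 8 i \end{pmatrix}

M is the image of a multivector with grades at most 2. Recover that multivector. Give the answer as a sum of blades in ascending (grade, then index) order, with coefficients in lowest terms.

Method: the blade images are trace-orthogonal — tr(rho(e_A) rho(e_B)^-1) = 4 if A = B and 0 otherwise — and rho(e_A)^-1 = (e_A)^2 * rho(e_A) with (e_A)^2 = +1 or -1, so the coefficient of e_A in the preimage is (e_A)^2 * tr(M rho(e_A))/4.
Nonzero projections over blades of grade <= 2: e_{14}: (e_{14})^2 = +1, tr(M rho(e_{14})) = \frac{8}{3}, coefficient \frac{2}{3}; e_{23}: (e_{23})^2 = -1, tr(M rho(e_{23})) = -32, coefficient 8. Every other blade of grade <= 2 projects to 0.
Answer: \frac{2}{3} e_{14} + 8 e_{23}


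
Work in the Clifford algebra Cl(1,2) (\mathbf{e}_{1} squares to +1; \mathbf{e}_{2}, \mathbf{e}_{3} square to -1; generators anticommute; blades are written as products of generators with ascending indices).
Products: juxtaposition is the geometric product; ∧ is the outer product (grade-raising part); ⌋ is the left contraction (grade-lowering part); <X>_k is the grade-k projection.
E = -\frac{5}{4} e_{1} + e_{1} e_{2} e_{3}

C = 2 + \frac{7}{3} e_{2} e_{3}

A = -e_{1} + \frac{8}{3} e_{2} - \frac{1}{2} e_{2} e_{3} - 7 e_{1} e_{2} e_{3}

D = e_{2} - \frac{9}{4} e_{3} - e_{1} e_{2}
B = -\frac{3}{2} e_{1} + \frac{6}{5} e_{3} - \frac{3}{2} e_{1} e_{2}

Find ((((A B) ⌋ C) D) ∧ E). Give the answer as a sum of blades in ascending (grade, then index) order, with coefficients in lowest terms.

step 1: \frac{3}{2} - 4 e_{1} + \frac{21}{10} e_{2} + \frac{21}{2} e_{3} + \frac{62}{5} e_{1} e_{2} - \frac{9}{20} e_{1} e_{3} + \frac{137}{10} e_{2} e_{3} + \frac{3}{4} e_{1} e_{2} e_{3}
step 2: -\frac{869}{30} + \frac{49}{2} e_{2} - \frac{49}{10} e_{3} + \frac{7}{2} e_{2} e_{3}
step 3: -\frac{1421}{40} - \frac{49}{2} e_{1} - \frac{2531}{120} e_{2} + \frac{2747}{40} e_{3} + \frac{869}{30} e_{1} e_{2} - \frac{7}{2} e_{1} e_{3} - \frac{2009}{40} e_{2} e_{3} + \frac{49}{10} e_{1} e_{2} e_{3}
step 4: \frac{1421}{32} e_{1} - \frac{2531}{96} e_{1} e_{2} + \frac{2747}{32} e_{1} e_{3} + \frac{4361}{160} e_{1} e_{2} e_{3}
Answer: \frac{1421}{32} e_{1} - \frac{2531}{96} e_{1} e_{2} + \frac{2747}{32} e_{1} e_{3} + \frac{4361}{160} e_{1} e_{2} e_{3}


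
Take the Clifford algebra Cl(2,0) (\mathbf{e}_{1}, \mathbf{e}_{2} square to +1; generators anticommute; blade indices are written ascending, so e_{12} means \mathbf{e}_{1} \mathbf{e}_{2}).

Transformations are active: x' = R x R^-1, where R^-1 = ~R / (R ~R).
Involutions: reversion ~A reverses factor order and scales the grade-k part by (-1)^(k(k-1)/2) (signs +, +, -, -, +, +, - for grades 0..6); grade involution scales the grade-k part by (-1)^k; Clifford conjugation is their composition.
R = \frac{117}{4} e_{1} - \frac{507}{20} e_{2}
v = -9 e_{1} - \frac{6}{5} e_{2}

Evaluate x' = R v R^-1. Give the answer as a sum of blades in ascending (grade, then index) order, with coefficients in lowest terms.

~R = \frac{117}{4} e_{1} - \frac{507}{20} e_{2}, and R ~R = \frac{299637}{200}, so R^-1 = ~R / (\frac{299637}{200}).
R v = -\frac{23283}{100} - \frac{1053}{4} e_{12}
Answer: -\frac{18}{197} e_{1} + \frac{8943}{985} e_{2}


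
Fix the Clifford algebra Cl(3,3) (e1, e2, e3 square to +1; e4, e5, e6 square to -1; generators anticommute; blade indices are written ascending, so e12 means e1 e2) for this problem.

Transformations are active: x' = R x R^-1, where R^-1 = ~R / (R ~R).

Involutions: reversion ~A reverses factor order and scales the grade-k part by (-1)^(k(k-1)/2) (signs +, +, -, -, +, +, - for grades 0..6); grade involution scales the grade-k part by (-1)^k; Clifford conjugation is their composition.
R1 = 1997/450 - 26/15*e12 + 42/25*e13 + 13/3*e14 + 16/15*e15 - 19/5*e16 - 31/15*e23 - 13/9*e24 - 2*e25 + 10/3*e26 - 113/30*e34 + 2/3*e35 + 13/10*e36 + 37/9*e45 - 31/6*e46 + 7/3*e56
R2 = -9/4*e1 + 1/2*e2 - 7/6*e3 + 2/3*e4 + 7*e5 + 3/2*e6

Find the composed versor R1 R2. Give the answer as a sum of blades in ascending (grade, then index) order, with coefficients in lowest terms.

Distribute over the terms of R2 (each basis-blade product reordered to ascending indices, repeated generators contracted through their squares):
R1 (-9/4*e1) = -1997/200*e1 - 39/10*e2 + 189/50*e3 + 39/4*e4 + 12/5*e5 - 171/20*e6 + 93/20*e123 + 13/4*e124 + 9/2*e125 - 15/2*e126 + 339/40*e134 - 3/2*e135 - 117/40*e136 - 37/4*e145 + 93/8*e146 - 21/4*e156
R1 (1/2*e2) = -13/15*e1 + 1997/900*e2 + 31/30*e3 + 13/18*e4 + e5 - 5/3*e6 - 21/25*e123 - 13/6*e124 - 8/15*e125 + 19/10*e126 - 113/60*e234 + 1/3*e235 + 13/20*e236 + 37/18*e245 - 31/12*e246 + 7/6*e256
R1 (-7/6*e3) = -49/25*e1 + 217/90*e2 - 13979/2700*e3 - 791/180*e4 + 7/9*e5 + 91/60*e6 + 91/45*e123 + 91/18*e134 + 56/45*e135 - 133/30*e136 - 91/54*e234 - 7/3*e235 + 35/9*e236 - 259/54*e345 + 217/36*e346 - 49/18*e356
R1 (2/3*e4) = -26/9*e1 + 26/27*e2 + 113/45*e3 + 1997/675*e4 + 74/27*e5 - 31/9*e6 - 52/45*e124 + 28/25*e134 - 32/45*e145 + 38/15*e146 - 62/45*e234 + 4/3*e245 - 20/9*e246 - 4/9*e345 - 13/15*e346 + 14/9*e456
R1 (7*e5) = -112/15*e1 + 14*e2 - 14/3*e3 - 259/9*e4 + 13979/450*e5 + 49/3*e6 - 182/15*e125 + 294/25*e135 + 91/3*e145 + 133/5*e156 - 217/15*e235 - 91/9*e245 - 70/3*e256 - 791/30*e345 - 91/10*e356 + 217/6*e456
R1 (3/2*e6) = 57/10*e1 - 5*e2 - 39/20*e3 + 31/4*e4 - 7/2*e5 + 1997/300*e6 - 13/5*e126 + 63/25*e136 + 13/2*e146 + 8/5*e156 - 31/10*e236 - 13/6*e246 - 3*e256 - 113/20*e346 + e356 + 37/6*e456
Summing the partial products and collecting blades:
Answer: -31441/1800*e1 + 28871/2700*e2 - 3017/675*e3 - 32377/2700*e4 + 23276/675*e5 + 9761/900*e6 + 5249/900*e123 - 13/180*e124 - 49/6*e125 - 41/5*e126 + 26371/1800*e134 + 5177/450*e135 - 2903/600*e136 + 3667/180*e145 + 2479/120*e146 + 459/20*e156 - 2671/540*e234 - 247/15*e235 + 259/180*e236 - 121/18*e245 - 251/36*e246 - 151/6*e256 - 4267/135*e345 - 22/45*e346 - 487/45*e356 + 395/9*e456


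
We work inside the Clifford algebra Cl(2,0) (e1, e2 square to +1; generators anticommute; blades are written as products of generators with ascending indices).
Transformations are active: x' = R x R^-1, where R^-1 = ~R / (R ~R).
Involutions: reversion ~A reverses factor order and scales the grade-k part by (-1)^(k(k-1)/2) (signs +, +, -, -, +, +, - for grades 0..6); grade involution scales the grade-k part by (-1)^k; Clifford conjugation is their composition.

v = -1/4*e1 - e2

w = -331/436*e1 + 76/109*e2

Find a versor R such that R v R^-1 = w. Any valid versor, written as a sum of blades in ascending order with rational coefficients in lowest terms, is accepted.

The midline construction: v and w both square to 17/16, so reflecting in their sum -110/109*e1 - 33/109*e2 exchanges them.
Answer: -110/109*e1 - 33/109*e2


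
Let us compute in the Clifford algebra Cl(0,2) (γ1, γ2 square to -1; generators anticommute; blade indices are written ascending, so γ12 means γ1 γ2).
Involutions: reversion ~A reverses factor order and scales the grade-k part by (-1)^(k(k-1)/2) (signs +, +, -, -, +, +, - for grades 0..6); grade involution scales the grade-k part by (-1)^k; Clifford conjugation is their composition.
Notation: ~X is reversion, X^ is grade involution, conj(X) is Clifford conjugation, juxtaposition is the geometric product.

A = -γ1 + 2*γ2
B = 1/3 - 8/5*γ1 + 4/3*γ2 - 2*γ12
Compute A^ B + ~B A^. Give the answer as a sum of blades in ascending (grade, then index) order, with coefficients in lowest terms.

first term: 64/15 + 13/3*γ1 + 4/3*γ2 - 28/15*γ12
second term: 64/15 + 13/3*γ1 + 4/3*γ2 + 28/15*γ12
Answer: 128/15 + 26/3*γ1 + 8/3*γ2


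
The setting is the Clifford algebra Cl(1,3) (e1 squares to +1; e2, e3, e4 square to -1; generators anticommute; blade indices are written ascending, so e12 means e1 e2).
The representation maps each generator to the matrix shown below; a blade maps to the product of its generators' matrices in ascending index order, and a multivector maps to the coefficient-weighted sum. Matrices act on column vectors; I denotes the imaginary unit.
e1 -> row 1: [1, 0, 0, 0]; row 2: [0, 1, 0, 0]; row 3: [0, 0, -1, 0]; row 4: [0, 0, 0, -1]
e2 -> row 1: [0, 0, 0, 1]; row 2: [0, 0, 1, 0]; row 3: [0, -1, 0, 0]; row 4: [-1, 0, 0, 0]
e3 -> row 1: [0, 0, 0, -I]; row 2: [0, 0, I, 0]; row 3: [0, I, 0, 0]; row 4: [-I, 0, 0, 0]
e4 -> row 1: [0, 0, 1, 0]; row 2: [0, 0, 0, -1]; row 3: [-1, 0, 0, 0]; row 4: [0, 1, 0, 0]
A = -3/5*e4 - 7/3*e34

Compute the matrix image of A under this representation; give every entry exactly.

Bivector images (products of the table entries): rho(e34) = rho(e3)rho(e4) = row 1: [0, -I, 0, 0]; row 2: [-I, 0, 0, 0]; row 3: [0, 0, 0, -I]; row 4: [0, 0, -I, 0].
M = (-3/5)*rho(e4) + (-7/3)*rho(e34), summed entrywise:
Answer: row 1: [0, 7*I/3, -3/5, 0]; row 2: [7*I/3, 0, 0, 3/5]; row 3: [3/5, 0, 0, 7*I/3]; row 4: [0, -3/5, 7*I/3, 0]


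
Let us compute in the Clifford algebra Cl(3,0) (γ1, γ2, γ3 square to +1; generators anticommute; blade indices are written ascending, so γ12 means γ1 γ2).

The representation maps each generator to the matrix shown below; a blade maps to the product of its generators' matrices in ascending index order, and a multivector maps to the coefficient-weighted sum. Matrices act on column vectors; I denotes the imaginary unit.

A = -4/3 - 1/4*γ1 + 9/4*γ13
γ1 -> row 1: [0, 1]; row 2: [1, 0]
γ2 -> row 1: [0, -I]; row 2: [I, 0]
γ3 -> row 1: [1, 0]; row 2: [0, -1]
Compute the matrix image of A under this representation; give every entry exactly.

Bivector images (products of the table entries): rho(γ13) = rho(γ1)rho(γ3) = row 1: [0, -1]; row 2: [1, 0].
M = (-4/3)*1 + (-1/4)*rho(γ1) + (9/4)*rho(γ13), summed entrywise (1 is the identity matrix):
Answer: row 1: [-4/3, -5/2]; row 2: [2, -4/3]


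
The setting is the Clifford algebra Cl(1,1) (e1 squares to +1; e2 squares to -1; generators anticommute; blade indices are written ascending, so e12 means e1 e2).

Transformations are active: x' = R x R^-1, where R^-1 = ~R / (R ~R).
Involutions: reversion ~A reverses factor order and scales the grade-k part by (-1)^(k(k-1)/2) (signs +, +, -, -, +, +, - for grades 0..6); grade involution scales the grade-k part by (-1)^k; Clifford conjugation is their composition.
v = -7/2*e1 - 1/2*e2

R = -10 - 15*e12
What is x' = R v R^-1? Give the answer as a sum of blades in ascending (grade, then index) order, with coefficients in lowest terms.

~R = -10 + 15*e12, and R ~R = -125, so R^-1 = ~R / (-125).
R v = 55/2*e1 - 95/2*e2
Answer: 79/10*e1 - 71/10*e2


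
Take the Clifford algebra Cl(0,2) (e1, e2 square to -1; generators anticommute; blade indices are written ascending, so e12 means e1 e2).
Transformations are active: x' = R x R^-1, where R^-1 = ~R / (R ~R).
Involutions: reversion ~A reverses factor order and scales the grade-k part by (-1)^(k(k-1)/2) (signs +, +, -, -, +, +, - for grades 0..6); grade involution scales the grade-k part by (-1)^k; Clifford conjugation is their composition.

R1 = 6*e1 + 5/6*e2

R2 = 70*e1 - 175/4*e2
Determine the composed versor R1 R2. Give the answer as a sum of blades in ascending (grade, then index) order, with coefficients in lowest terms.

Distribute over the terms of R1 (each basis-blade product reordered to ascending indices, repeated generators contracted through their squares):
(6*e1) R2 = -420 - 525/2*e12
(5/6*e2) R2 = 875/24 - 175/3*e12
Summing the partial products and collecting blades:
Answer: -9205/24 - 1925/6*e12


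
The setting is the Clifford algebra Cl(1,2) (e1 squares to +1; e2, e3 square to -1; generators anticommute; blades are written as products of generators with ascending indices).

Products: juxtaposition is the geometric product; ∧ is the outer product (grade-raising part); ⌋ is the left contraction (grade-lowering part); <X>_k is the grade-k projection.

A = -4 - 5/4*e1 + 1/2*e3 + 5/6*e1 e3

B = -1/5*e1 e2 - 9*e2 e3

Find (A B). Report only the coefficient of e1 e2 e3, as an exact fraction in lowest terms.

step 1: -17/4*e2 - 67/10*e1 e2 + 215/6*e2 e3 + 223/20*e1 e2 e3
Answer: 223/20


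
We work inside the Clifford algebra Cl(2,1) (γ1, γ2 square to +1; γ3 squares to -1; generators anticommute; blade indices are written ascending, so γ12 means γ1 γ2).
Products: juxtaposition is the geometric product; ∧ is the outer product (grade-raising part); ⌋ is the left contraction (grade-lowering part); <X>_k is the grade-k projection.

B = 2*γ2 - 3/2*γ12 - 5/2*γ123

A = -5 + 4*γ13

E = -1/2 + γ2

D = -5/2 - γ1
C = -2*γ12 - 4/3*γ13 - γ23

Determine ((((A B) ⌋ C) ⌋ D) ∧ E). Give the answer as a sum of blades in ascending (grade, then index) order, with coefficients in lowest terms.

step 1: 15/2*γ12 - 6*γ23 + 9/2*γ123
step 2: 21
step 3: -105/2 - 21*γ1
step 4: 105/4 + 21/2*γ1 - 105/2*γ2 - 21*γ12
Answer: 105/4 + 21/2*γ1 - 105/2*γ2 - 21*γ12


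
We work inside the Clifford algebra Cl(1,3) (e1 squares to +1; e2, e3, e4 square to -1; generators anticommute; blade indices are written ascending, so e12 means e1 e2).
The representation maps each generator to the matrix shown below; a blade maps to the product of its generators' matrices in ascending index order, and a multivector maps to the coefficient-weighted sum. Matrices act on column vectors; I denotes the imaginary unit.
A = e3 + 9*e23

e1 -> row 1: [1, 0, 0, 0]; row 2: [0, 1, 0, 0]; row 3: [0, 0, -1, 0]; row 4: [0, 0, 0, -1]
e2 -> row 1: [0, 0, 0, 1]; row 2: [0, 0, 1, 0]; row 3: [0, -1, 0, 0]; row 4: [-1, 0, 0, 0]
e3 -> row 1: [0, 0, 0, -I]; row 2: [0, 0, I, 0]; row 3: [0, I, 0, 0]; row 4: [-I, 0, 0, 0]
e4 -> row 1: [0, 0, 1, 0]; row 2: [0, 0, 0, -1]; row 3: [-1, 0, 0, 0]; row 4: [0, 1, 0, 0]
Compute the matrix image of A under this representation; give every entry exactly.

Bivector images (products of the table entries): rho(e23) = rho(e2)rho(e3) = row 1: [-I, 0, 0, 0]; row 2: [0, I, 0, 0]; row 3: [0, 0, -I, 0]; row 4: [0, 0, 0, I].
M = (1)*rho(e3) + (9)*rho(e23), summed entrywise:
Answer: row 1: [-9*I, 0, 0, -I]; row 2: [0, 9*I, I, 0]; row 3: [0, I, -9*I, 0]; row 4: [-I, 0, 0, 9*I]


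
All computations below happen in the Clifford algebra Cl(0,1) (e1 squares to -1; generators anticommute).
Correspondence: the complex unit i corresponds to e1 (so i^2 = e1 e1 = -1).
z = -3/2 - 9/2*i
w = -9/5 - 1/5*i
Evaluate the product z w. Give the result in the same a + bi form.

In blades: z = -3/2 - 9/2*e1, w = -9/5 - 1/5*e1.
Distribute z over w term by term (generator squares from the signature, products reordered to ascending indices): (-3/2)*w = 27/10 + 3/10*e1; (-9/2*e1)*w = -9/10 + 81/10*e1.
Sum: 9/5 + 42/5*e1; translating back through the correspondence:
Answer: 9/5 + 42/5*i


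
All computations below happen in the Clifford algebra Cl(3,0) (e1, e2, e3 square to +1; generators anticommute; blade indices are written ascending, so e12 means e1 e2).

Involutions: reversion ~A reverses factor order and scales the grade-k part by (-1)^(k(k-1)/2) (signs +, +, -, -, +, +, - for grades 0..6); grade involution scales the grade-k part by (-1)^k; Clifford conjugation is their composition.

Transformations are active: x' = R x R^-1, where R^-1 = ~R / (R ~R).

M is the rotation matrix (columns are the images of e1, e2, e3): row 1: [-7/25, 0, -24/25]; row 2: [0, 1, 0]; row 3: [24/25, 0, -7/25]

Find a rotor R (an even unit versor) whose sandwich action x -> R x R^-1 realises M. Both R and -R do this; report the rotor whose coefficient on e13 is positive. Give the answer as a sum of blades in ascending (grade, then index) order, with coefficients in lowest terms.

Method: write R = a + b12*e12 + b13*e13 + b23*e23 with a^2 + b12^2 + b13^2 + b23^2 = 1 (so R^-1 = ~R). Expanding the columns R e_j ~R gives tr M = 4a^2 - 1 and, from the antisymmetric part, M21 - M12 = -4a*b12, M13 - M31 = 4a*b13, M32 - M23 = -4a*b23.
Here tr M = 11/25, so a^2 = (1 + tr M)/4 = 9/25 and a = ±3/5. Taking a = 3/5: M21 - M12 = 0, M13 - M31 = -48/25, M32 - M23 = 0, giving b12 = 0, b13 = -4/5, b23 = 0, i.e. R = 3/5 - 4/5*e13.
Its e13 coefficient is negative, so report the other preimage -R.
Answer: -3/5 + 4/5*e13. Key observation: the double cover Spin(3) -> SO(3) sends R and -R to the same matrix (trace 11/25 here), so the stated sign of the e13 coefficient is what selects one sheet.


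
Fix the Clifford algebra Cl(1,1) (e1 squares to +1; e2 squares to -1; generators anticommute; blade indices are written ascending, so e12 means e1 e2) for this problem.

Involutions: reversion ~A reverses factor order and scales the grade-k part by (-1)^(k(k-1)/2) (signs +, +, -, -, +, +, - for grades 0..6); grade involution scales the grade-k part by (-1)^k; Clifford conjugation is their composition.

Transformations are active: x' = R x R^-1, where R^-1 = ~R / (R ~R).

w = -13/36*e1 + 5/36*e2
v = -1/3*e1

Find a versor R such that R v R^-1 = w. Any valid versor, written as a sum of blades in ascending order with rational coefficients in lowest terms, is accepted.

Equal squares first: v^2 = w^2 = 1/9. Then v + w = -25/36*e1 + 5/36*e2 is a versor taking v to w, provided it is invertible.
Answer: -25/36*e1 + 5/36*e2


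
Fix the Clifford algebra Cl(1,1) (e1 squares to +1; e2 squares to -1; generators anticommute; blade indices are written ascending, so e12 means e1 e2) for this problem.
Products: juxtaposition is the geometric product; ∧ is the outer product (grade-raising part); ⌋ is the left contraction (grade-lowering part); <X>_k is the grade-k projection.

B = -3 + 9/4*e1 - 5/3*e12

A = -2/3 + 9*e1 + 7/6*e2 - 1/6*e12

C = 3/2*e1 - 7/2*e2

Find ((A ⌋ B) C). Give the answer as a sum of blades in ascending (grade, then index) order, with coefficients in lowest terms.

step 1: 811/36 - 31/9*e1 - 15*e2 + 10/9*e12
step 2: -173/3 + 2713/72*e1 - 5797/72*e2 + 311/9*e12
Answer: -173/3 + 2713/72*e1 - 5797/72*e2 + 311/9*e12


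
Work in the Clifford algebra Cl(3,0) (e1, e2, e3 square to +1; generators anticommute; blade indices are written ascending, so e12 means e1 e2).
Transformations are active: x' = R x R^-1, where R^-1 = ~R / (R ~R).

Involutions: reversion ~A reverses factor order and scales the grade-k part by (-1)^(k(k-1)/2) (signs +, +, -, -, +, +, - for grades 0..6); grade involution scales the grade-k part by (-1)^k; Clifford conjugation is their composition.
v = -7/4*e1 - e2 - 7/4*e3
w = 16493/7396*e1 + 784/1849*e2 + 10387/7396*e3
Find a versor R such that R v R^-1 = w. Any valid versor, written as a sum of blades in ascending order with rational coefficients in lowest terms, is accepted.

Here q(v) = q(w) = 57/8; the classical choice R = v + w = 1775/3698*e1 - 1065/1849*e2 - 639/1849*e3 then realises v -> w under the sandwich.
Answer: 1775/3698*e1 - 1065/1849*e2 - 639/1849*e3


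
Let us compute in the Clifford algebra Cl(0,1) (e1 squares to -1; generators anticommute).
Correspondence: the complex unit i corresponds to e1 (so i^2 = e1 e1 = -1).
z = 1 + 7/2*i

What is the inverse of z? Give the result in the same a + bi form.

In blades: z = 1 + 7/2*e1.
With qbar = 1 - 7/2*e1 (scalar fixed, mapped units negated), z qbar = 53/4 (the sum of squared coefficients), so z^-1 = qbar / (53/4) = 4/53 - 14/53*e1; translating back:
Answer: 4/53 - 14/53*i


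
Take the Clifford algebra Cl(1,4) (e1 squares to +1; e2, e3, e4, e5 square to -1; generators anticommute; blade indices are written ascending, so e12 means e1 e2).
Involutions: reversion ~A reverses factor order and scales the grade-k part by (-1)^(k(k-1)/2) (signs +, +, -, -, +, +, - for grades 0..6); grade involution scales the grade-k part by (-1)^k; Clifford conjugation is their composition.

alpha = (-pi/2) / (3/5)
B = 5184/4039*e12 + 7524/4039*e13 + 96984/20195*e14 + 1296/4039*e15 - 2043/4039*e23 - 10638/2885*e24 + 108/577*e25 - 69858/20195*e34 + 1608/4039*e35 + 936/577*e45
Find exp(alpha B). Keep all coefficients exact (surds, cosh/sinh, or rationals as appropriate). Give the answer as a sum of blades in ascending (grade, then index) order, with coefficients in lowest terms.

B^2 term by term: the squares give (5184/4039)^2*(e12)^2 + (7524/4039)^2*(e13)^2 + (96984/20195)^2*(e14)^2 + (1296/4039)^2*(e15)^2 + (-2043/4039)^2*(e23)^2 + (-10638/2885)^2*(e24)^2 + (108/577)^2*(e25)^2 + (-69858/20195)^2*(e34)^2 + (1608/4039)^2*(e35)^2 + (936/577)^2*(e45)^2 = 26873856/16313521*(+1) + 56610576/16313521*(+1) + 9405896256/407838025*(+1) + 1679616/16313521*(+1) + 4173849/16313521*(-1) + 113167044/8323225*(-1) + 11664/332929*(-1) + 4880140164/407838025*(-1) + 2585664/16313521*(-1) + 876096/332929*(-1) = -9/25 (each basis 2-blade squares to minus the product of its generators' squares); cross terms between blades sharing an index anticommute and cancel; the commuting (index-disjoint) pairs give grade-4 terms 2*c*c'*(blade product), which cancel blade by blade — e1234: -724287744/81567605 + 160080624/11652515 - 396276624/81567605 = 0; e1235: 16671744/16313521 - 1625184/2330503 - 5295456/16313521 = 0; e1245: 9704448/2330503 - 20948544/11652515 - 27573696/11652515 = 0; e1345: 14084928/2330503 - 311900544/81567605 - 181071936/81567605 = 0; e2345: -3824496/2330503 + 34211808/11652515 - 15089328/11652515 = 0 — confirming B is simple. So B^2 = -9/25.
B^2 = -9/25 — since the square is negative, the closed form is circular: l = 3/5, alpha*l = -pi/2, so exp(alpha B) = cos(-pi/2) + (sin(-pi/2)/(3/5))*B = 0 + (-5/3)*B.
Answer: -8640/4039*e12 - 12540/4039*e13 - 32328/4039*e14 - 2160/4039*e15 + 3405/4039*e23 + 3546/577*e24 - 180/577*e25 + 23286/4039*e34 - 2680/4039*e35 - 1560/577*e45


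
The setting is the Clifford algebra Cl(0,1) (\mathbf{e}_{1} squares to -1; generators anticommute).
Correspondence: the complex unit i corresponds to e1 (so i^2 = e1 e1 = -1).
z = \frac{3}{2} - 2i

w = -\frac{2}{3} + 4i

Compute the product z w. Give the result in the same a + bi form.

In blades: z = \frac{3}{2} - 2 e_{1}, w = -\frac{2}{3} + 4 e_{1}.
Distribute z over w term by term (generator squares from the signature, products reordered to ascending indices): (\frac{3}{2})*w = -1 + 6 e_{1}; (-2 e_{1})*w = 8 + \frac{4}{3} e_{1}.
Sum: 7 + \frac{22}{3} e_{1}; translating back through the correspondence:
Answer: 7 + \frac{22}{3}i


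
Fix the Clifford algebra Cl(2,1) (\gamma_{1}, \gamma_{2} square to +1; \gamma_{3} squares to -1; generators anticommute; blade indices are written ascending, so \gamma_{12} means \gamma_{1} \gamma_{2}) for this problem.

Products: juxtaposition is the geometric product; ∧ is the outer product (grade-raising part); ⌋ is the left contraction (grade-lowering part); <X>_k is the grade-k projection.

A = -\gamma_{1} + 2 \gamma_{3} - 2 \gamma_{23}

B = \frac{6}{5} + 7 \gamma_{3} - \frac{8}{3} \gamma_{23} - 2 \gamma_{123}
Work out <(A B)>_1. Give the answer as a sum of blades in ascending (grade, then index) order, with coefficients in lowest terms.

step 1: -\frac{26}{3} + \frac{14}{5} \gamma_{1} + \frac{26}{3} \gamma_{2} + \frac{12}{5} \gamma_{3} + 4 \gamma_{12} - 7 \gamma_{13} - \frac{2}{5} \gamma_{23} + \frac{8}{3} \gamma_{123}
step 2: \frac{14}{5} \gamma_{1} + \frac{26}{3} \gamma_{2} + \frac{12}{5} \gamma_{3}
Answer: \frac{14}{5} \gamma_{1} + \frac{26}{3} \gamma_{2} + \frac{12}{5} \gamma_{3}
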